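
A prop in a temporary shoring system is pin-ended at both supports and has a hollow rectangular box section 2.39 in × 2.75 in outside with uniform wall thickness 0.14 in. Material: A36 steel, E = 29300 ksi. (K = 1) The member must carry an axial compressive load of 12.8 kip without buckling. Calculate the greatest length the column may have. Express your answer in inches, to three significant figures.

Inner dimensions: h_i = 2.75 − 2×0.14 = 2.470 in, b_i = 2.39 − 2×0.14 = 2.110 in
Weak-axis I_min = (h_o·b_o³ − h_i·b_i³)/12 with b_o = 2.39, b_i = 2.110 in (shorter outer/inner sides).
I_min = (2.75×2.39³ − 2.470×2.110³)/12 = 1.195 in⁴
At the buckling limit P_cr = P = 1.280×10^4 lb
From P_cr = π²EI/(K·L)²:  L = (1/K)·√(π²EI/P_cr) = (1/1)·√(π²×2.93×10^7×1.195/1.280×10^4)
L = 164 in

L_max ≈ 164 in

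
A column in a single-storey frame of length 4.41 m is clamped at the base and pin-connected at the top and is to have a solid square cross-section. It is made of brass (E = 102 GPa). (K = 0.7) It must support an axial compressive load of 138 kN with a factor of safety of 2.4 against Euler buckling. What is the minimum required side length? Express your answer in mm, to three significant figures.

Required P_cr = n·P = 2.4 × 138 = 331.2 kN
L_e = K·L = 0.7 × 4.41 = 3.087 m
Required I = P_cr·L_e²/(π²E) = 3.312×10^5 × 3.087² / (π² × 1.02×10^11) = 3.135×10^-6 m⁴
I_req = 3.135×10^6 mm⁴
Solid square: I = a⁴/12  ⇒  a = (12I)^(1/4) = (12×3.135×10^6)^(1/4) = 78.3 mm

a ≈ 78.3 mm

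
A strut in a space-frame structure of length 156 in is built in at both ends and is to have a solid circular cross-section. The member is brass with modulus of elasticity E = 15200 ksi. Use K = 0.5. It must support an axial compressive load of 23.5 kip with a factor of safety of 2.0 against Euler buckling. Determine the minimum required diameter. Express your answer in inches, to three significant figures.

Required P_cr = n·P = 2.0 × 23.5 = 47.00 kip
L_e = K·L = 0.5 × 156 = 78.00 in
Required I = P_cr·L_e²/(π²E) = 4.700×10^4 × 78.00² / (π² × 1.52×10^7) = 1.906 in⁴
Solid circle: I = πd⁴/64  ⇒  d = (64I/π)^(1/4) = (64×1.906/π)^(1/4) = 2.50 in

d ≈ 2.50 in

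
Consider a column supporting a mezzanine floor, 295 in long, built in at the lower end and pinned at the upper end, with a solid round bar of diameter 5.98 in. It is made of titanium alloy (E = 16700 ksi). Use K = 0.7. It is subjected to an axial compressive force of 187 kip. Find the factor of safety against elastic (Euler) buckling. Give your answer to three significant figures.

n ≈ 1.30

I = πd⁴/64 = π×5.98⁴/64 = 62.77 in⁴
Effective length L_e = K·L = 0.7 × 295 = 206.5 in
P_cr = π²EI / L_e² = π² × 16700×10³ × 62.77 / 206.5² = 2.426×10^5 lb
Factor of safety n = P_cr / P = 242.63 / 187 = 1.30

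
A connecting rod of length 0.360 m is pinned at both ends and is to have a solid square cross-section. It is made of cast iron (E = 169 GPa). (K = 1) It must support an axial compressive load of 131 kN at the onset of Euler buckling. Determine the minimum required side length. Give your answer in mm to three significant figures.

a ≈ 18.7 mm

L_e = K·L = 1 × 0.360 = 0.3600 m
Required I = P_cr·L_e²/(π²E) = 1.310×10^5 × 0.3600² / (π² × 1.69×10^11) = 1.018×10^-8 m⁴
I_req = 1.018×10^4 mm⁴
Solid square: I = a⁴/12  ⇒  a = (12I)^(1/4) = (12×1.018×10^4)^(1/4) = 18.7 mm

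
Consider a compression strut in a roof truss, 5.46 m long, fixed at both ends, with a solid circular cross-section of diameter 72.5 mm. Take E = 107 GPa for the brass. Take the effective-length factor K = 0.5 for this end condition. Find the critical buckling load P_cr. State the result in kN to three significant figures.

I = πd⁴/64 = π×72.5⁴/64 = 1.356×10^6 mm⁴
I = 1.356×10^6 mm⁴ = 1.356×10^-6 m⁴
Effective length L_e = K·L = 0.5 × 5.46 = 2.730 m
P_cr = π²EI / L_e² = π² × 107×10⁹ × 1.356×10^-6 / 2.730² = 1.922×10^5 N

P_cr ≈ 192 kN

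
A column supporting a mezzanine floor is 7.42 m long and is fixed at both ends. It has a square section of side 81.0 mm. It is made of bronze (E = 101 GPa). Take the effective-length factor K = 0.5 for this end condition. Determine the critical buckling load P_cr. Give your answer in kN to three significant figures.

I = a⁴/12 = 81.0⁴/12 = 3.587×10^6 mm⁴
I = 3.587×10^6 mm⁴ = 3.587×10^-6 m⁴
Effective length L_e = K·L = 0.5 × 7.42 = 3.710 m
P_cr = π²EI / L_e² = π² × 101×10⁹ × 3.587×10^-6 / 3.710² = 2.598×10^5 N

P_cr ≈ 260 kN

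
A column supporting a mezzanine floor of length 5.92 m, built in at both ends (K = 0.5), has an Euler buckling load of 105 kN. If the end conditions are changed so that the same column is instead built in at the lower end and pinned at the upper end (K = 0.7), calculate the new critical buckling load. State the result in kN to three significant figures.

P_cr ≈ 53.6 kN

P_cr ∝ 1/K², so P_cr,new = P_cr,old × (K_old/K_new)² = 105 × (0.5/0.7)²
= 105 × 0.5102 = 53.6 kN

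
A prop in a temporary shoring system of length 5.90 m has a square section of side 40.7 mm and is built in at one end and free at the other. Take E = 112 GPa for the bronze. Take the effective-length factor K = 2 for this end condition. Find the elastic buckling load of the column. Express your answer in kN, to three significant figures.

P_cr ≈ 1.82 kN

I = a⁴/12 = 40.7⁴/12 = 2.287×10^5 mm⁴
I = 2.287×10^5 mm⁴ = 2.287×10^-7 m⁴
Effective length L_e = K·L = 2 × 5.90 = 11.80 m
P_cr = π²EI / L_e² = π² × 112×10⁹ × 2.287×10^-7 / 11.80² = 1.815×10^3 N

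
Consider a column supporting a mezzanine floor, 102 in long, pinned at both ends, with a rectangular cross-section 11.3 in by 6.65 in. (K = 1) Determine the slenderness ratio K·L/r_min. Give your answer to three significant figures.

λ ≈ 53.1

Buckling occurs about the weak axis: I_min = h·b³/12 with b = 6.65 in (the shorter side).
I_min = 11.3×6.65³/12 = 276.9 in⁴
A = 75.15 in²;  r_min = √(I/A) = √(276.9/75.15) = 1.920 in
L_e = K·L = 1 × 102 = 102.0 in
λ = L_e / r_min = 102.00 / 1.920 = 53.1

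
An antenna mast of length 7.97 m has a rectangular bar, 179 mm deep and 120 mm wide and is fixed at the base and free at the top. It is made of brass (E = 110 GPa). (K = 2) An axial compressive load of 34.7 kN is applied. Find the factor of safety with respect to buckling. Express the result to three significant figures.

Buckling occurs about the weak axis: I_min = h·b³/12 with b = 120 mm (the shorter side).
I_min = 179×120³/12 = 2.578×10^7 mm⁴
I = 2.578×10^7 mm⁴ = 2.578×10^-5 m⁴
Effective length L_e = K·L = 2 × 7.97 = 15.94 m
P_cr = π²EI / L_e² = π² × 110×10⁹ × 2.578×10^-5 / 15.94² = 1.101×10^5 N
Factor of safety n = P_cr / P = 110.14 / 34.7 = 3.17

n ≈ 3.17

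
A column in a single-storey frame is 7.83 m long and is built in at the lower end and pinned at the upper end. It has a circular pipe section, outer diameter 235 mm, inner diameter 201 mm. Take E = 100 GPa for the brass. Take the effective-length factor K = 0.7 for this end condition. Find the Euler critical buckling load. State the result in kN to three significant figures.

P_cr ≈ 2290 kN

d_o = 235 mm, d_i = 201 mm
I = π(d_o⁴ − d_i⁴)/64 = π(235⁴ − 201.0⁴)/64 = 6.958×10^7 mm⁴
I = 6.958×10^7 mm⁴ = 6.958×10^-5 m⁴
Effective length L_e = K·L = 0.7 × 7.83 = 5.481 m
P_cr = π²EI / L_e² = π² × 100×10⁹ × 6.958×10^-5 / 5.481² = 2.286×10^6 N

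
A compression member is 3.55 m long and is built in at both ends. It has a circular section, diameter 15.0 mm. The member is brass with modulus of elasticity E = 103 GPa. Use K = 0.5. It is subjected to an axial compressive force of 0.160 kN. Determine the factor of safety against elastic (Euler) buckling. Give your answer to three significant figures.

I = πd⁴/64 = π×15.0⁴/64 = 2.485×10^3 mm⁴
I = 2.485×10^3 mm⁴ = 2.485×10^-9 m⁴
Effective length L_e = K·L = 0.5 × 3.55 = 1.775 m
P_cr = π²EI / L_e² = π² × 103×10⁹ × 2.485×10^-9 / 1.775² = 801.8 N
Factor of safety n = P_cr / P = 0.80182 / 0.160 = 5.01

n ≈ 5.01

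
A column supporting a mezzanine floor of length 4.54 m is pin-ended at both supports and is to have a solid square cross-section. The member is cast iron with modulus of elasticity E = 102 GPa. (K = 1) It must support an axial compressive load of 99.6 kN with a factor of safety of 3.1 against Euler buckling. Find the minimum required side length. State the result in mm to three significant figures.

Required P_cr = n·P = 3.1 × 99.6 = 308.8 kN
L_e = K·L = 1 × 4.54 = 4.540 m
Required I = P_cr·L_e²/(π²E) = 3.088×10^5 × 4.540² / (π² × 1.02×10^11) = 6.322×10^-6 m⁴
I_req = 6.322×10^6 mm⁴
Solid square: I = a⁴/12  ⇒  a = (12I)^(1/4) = (12×6.322×10^6)^(1/4) = 93.3 mm

a ≈ 93.3 mm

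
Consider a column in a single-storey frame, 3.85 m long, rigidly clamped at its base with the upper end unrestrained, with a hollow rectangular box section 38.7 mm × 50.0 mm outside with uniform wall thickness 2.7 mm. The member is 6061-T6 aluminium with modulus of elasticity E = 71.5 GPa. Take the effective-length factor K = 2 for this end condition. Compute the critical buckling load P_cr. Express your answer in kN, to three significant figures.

P_cr ≈ 1.24 kN

Inner dimensions: h_i = 50.0 − 2×2.7 = 44.60 mm, b_i = 38.7 − 2×2.7 = 33.30 mm
Weak-axis I_min = (h_o·b_o³ − h_i·b_i³)/12 with b_o = 38.7, b_i = 33.30 mm (shorter outer/inner sides).
I_min = (50.0×38.7³ − 44.60×33.30³)/12 = 1.043×10^5 mm⁴
I = 1.043×10^5 mm⁴ = 1.043×10^-7 m⁴
Effective length L_e = K·L = 2 × 3.85 = 7.700 m
P_cr = π²EI / L_e² = π² × 71.5×10⁹ × 1.043×10^-7 / 7.700² = 1.241×10^3 N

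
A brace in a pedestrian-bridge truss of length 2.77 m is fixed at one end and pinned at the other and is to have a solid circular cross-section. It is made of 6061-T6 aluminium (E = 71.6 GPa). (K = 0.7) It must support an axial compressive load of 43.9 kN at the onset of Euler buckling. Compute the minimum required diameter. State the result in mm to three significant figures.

L_e = K·L = 0.7 × 2.77 = 1.939 m
Required I = P_cr·L_e²/(π²E) = 4.390×10^4 × 1.939² / (π² × 7.16×10^10) = 2.336×10^-7 m⁴
I_req = 2.336×10^5 mm⁴
Solid circle: I = πd⁴/64  ⇒  d = (64I/π)^(1/4) = (64×2.336×10^5/π)^(1/4) = 46.7 mm

d ≈ 46.7 mm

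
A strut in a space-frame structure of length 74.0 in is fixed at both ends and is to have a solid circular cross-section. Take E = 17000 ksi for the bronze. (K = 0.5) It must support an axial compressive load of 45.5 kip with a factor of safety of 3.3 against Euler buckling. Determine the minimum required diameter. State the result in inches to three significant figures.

Required P_cr = n·P = 3.3 × 45.5 = 150.2 kip
L_e = K·L = 0.5 × 74.0 = 37.00 in
Required I = P_cr·L_e²/(π²E) = 1.502×10^5 × 37.00² / (π² × 1.70×10^7) = 1.225 in⁴
Solid circle: I = πd⁴/64  ⇒  d = (64I/π)^(1/4) = (64×1.225/π)^(1/4) = 2.24 in

d ≈ 2.24 in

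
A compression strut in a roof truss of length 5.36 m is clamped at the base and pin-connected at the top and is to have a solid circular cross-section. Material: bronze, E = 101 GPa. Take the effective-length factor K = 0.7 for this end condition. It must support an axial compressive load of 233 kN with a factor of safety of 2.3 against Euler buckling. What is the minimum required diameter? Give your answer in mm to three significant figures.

d ≈ 111 mm

Required P_cr = n·P = 2.3 × 233 = 535.9 kN
L_e = K·L = 0.7 × 5.36 = 3.752 m
Required I = P_cr·L_e²/(π²E) = 5.359×10^5 × 3.752² / (π² × 1.01×10^11) = 7.568×10^-6 m⁴
I_req = 7.568×10^6 mm⁴
Solid circle: I = πd⁴/64  ⇒  d = (64I/π)^(1/4) = (64×7.568×10^6/π)^(1/4) = 111 mm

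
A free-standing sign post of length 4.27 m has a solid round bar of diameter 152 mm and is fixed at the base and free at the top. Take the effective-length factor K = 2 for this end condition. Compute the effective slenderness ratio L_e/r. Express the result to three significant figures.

For a solid circle r = d/4 = 152/4 = 38.00 mm
L_e = K·L = 2 × 4.27 m = 8.540 m = 8540.0 mm
λ = L_e / r_min = 8540.0 / 38.00 = 225

λ ≈ 225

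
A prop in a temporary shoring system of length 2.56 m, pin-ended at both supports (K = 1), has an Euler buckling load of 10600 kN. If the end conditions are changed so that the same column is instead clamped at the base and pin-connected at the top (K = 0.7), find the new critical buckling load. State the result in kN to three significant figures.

P_cr ∝ 1/K², so P_cr,new = P_cr,old × (K_old/K_new)² = 10600 × (1/0.7)²
= 10600 × 2.041 = 21600 kN

P_cr ≈ 21600 kN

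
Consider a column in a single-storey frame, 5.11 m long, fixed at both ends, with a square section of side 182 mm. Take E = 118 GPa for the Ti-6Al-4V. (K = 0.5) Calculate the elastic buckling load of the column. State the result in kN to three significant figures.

I = a⁴/12 = 182⁴/12 = 9.143×10^7 mm⁴
I = 9.143×10^7 mm⁴ = 9.143×10^-5 m⁴
Effective length L_e = K·L = 0.5 × 5.11 = 2.555 m
P_cr = π²EI / L_e² = π² × 118×10⁹ × 9.143×10^-5 / 2.555² = 1.631×10^7 N

P_cr ≈ 16300 kN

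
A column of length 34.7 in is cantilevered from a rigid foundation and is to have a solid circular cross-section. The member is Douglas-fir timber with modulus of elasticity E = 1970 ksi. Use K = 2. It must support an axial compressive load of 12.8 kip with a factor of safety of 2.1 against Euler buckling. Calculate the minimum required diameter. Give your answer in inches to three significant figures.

d ≈ 3.41 in

Required P_cr = n·P = 2.1 × 12.8 = 26.88 kip
L_e = K·L = 2 × 34.7 = 69.40 in
Required I = P_cr·L_e²/(π²E) = 2.688×10^4 × 69.40² / (π² × 1.97×10^6) = 6.659 in⁴
Solid circle: I = πd⁴/64  ⇒  d = (64I/π)^(1/4) = (64×6.659/π)^(1/4) = 3.41 in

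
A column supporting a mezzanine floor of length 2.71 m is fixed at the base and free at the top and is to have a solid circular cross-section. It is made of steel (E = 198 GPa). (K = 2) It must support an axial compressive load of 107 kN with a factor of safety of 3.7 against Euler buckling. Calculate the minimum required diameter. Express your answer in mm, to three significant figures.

d ≈ 105 mm

Required P_cr = n·P = 3.7 × 107 = 395.9 kN
L_e = K·L = 2 × 2.71 = 5.420 m
Required I = P_cr·L_e²/(π²E) = 3.959×10^5 × 5.420² / (π² × 1.98×10^11) = 5.951×10^-6 m⁴
I_req = 5.951×10^6 mm⁴
Solid circle: I = πd⁴/64  ⇒  d = (64I/π)^(1/4) = (64×5.951×10^6/π)^(1/4) = 105 mm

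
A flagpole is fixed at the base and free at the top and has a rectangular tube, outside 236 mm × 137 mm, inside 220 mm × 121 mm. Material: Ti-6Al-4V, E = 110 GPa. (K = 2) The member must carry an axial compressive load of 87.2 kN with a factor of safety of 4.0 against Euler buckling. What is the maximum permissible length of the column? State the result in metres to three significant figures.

L_max ≈ 3.75 m

Weak-axis I_min = (h_o·b_o³ − h_i·b_i³)/12 with b_o = 137, b_i = 121.0 mm (shorter outer/inner sides).
I_min = (236×137³ − 220.0×121.0³)/12 = 1.809×10^7 mm⁴
I = 1.809×10^-5 m⁴
Required critical load P_cr = n·P = 4.0 × 87.2 = 348.8 kN = 3.488×10^5 N
From P_cr = π²EI/(K·L)²:  L = (1/K)·√(π²EI/P_cr) = (1/2)·√(π²×1.10×10^11×1.809×10^-5/3.488×10^5)
L = 3.75 m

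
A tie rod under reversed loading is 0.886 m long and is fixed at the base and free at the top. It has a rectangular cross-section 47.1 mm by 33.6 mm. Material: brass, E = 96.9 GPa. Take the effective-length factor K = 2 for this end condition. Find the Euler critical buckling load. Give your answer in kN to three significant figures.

P_cr ≈ 45.3 kN

Buckling occurs about the weak axis: I_min = h·b³/12 with b = 33.6 mm (the shorter side).
I_min = 47.1×33.6³/12 = 1.489×10^5 mm⁴
I = 1.489×10^5 mm⁴ = 1.489×10^-7 m⁴
Effective length L_e = K·L = 2 × 0.886 = 1.772 m
P_cr = π²EI / L_e² = π² × 96.9×10⁹ × 1.489×10^-7 / 1.772² = 4.535×10^4 N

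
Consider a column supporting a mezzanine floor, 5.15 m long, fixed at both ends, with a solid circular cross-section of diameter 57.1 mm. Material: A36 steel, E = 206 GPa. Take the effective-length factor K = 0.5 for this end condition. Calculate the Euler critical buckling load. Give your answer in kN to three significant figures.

I = πd⁴/64 = π×57.1⁴/64 = 5.218×10^5 mm⁴
I = 5.218×10^5 mm⁴ = 5.218×10^-7 m⁴
Effective length L_e = K·L = 0.5 × 5.15 = 2.575 m
P_cr = π²EI / L_e² = π² × 206×10⁹ × 5.218×10^-7 / 2.575² = 1.600×10^5 N

P_cr ≈ 160 kN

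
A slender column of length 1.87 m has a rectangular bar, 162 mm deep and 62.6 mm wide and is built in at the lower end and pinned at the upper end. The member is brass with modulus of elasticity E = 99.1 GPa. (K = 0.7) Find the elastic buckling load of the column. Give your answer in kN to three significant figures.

Buckling occurs about the weak axis: I_min = h·b³/12 with b = 62.6 mm (the shorter side).
I_min = 162×62.6³/12 = 3.312×10^6 mm⁴
I = 3.312×10^6 mm⁴ = 3.312×10^-6 m⁴
Effective length L_e = K·L = 0.7 × 1.87 = 1.309 m
P_cr = π²EI / L_e² = π² × 99.1×10⁹ × 3.312×10^-6 / 1.309² = 1.890×10^6 N

P_cr ≈ 1890 kN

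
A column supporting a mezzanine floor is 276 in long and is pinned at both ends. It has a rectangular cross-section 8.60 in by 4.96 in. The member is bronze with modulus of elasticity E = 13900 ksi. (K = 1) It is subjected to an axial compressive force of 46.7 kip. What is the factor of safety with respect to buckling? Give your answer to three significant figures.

n ≈ 3.37

Buckling occurs about the weak axis: I_min = h·b³/12 with b = 4.96 in (the shorter side).
I_min = 8.60×4.96³/12 = 87.45 in⁴
Effective length L_e = K·L = 1 × 276 = 276.0 in
P_cr = π²EI / L_e² = π² × 13900×10³ × 87.45 / 276.0² = 1.575×10^5 lb
Factor of safety n = P_cr / P = 157.49 / 46.7 = 3.37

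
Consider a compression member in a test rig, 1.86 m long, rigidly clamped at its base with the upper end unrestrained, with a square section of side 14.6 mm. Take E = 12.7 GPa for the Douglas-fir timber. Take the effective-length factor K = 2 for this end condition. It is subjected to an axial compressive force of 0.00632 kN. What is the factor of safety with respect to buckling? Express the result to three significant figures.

n ≈ 5.43

I = a⁴/12 = 14.6⁴/12 = 3.786×10^3 mm⁴
I = 3.786×10^3 mm⁴ = 3.786×10^-9 m⁴
Effective length L_e = K·L = 2 × 1.86 = 3.720 m
P_cr = π²EI / L_e² = π² × 12.7×10⁹ × 3.786×10^-9 / 3.720² = 34.30 N
Factor of safety n = P_cr / P = 0.034296 / 0.00632 = 5.43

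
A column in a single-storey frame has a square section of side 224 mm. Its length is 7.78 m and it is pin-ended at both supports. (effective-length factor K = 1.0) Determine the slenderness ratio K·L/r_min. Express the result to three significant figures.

λ ≈ 120

For a square r = a/√12 = 224/√12 = 64.66 mm
L_e = K·L = 1 × 7.78 m = 7.780 m = 7780.0 mm
λ = L_e / r_min = 7780.0 / 64.66 = 120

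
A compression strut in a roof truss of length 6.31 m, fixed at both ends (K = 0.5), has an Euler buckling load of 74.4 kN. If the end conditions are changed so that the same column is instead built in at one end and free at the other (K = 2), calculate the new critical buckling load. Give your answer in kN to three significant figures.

P_cr ≈ 4.65 kN

P_cr ∝ 1/K², so P_cr,new = P_cr,old × (K_old/K_new)² = 74.4 × (0.5/2)²
= 74.4 × 0.06250 = 4.65 kN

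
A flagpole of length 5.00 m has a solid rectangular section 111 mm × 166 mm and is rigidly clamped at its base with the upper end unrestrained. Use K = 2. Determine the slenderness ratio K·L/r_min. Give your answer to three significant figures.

λ ≈ 312

Buckling occurs about the weak axis: I_min = h·b³/12 with b = 111 mm (the shorter side).
I_min = 166×111³/12 = 1.892×10^7 mm⁴
A = 1.843×10^4 mm²;  r_min = √(I/A) = √(1.892×10^7/1.843×10^4) = 32.04 mm
L_e = K·L = 2 × 5.00 m = 10.00 m = 10000 mm
λ = L_e / r_min = 10000 / 32.04 = 312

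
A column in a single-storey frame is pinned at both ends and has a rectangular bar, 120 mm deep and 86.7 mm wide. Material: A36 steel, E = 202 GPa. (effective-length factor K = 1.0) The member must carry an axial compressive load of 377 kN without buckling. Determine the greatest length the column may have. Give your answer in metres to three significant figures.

Buckling occurs about the weak axis: I_min = h·b³/12 with b = 86.7 mm (the shorter side).
I_min = 120×86.7³/12 = 6.517×10^6 mm⁴
I = 6.517×10^-6 m⁴
At the buckling limit P_cr = P = 3.770×10^5 N
From P_cr = π²EI/(K·L)²:  L = (1/K)·√(π²EI/P_cr) = (1/1)·√(π²×2.02×10^11×6.517×10^-6/3.770×10^5)
L = 5.87 m

L_max ≈ 5.87 m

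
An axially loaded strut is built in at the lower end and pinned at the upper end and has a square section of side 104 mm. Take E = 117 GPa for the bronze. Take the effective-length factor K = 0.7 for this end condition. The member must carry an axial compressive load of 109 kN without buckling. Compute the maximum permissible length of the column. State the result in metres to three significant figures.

L_max ≈ 14.5 m

I = a⁴/12 = 104⁴/12 = 9.749×10^6 mm⁴
I = 9.749×10^-6 m⁴
At the buckling limit P_cr = P = 1.090×10^5 N
From P_cr = π²EI/(K·L)²:  L = (1/K)·√(π²EI/P_cr) = (1/0.7)·√(π²×1.17×10^11×9.749×10^-6/1.090×10^5)
L = 14.5 m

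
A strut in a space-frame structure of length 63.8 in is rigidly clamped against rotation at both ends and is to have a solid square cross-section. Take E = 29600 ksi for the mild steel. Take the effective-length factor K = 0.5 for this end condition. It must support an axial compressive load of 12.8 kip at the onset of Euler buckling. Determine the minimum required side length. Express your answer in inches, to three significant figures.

L_e = K·L = 0.5 × 63.8 = 31.90 in
Required I = P_cr·L_e²/(π²E) = 1.280×10^4 × 31.90² / (π² × 2.96×10^7) = 4.459×10^-2 in⁴
Solid square: I = a⁴/12  ⇒  a = (12I)^(1/4) = (12×4.459×10^-2)^(1/4) = 0.855 in

a ≈ 0.855 in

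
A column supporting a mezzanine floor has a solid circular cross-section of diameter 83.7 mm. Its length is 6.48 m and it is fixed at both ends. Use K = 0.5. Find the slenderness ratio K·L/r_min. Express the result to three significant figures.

For a solid circle r = d/4 = 83.7/4 = 20.92 mm
L_e = K·L = 0.5 × 6.48 m = 3.240 m = 3240.0 mm
λ = L_e / r_min = 3240.0 / 20.92 = 155

λ ≈ 155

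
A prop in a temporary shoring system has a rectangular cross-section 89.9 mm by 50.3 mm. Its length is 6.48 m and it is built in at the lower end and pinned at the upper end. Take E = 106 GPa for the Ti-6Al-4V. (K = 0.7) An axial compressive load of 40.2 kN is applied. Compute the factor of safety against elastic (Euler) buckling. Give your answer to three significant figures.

Buckling occurs about the weak axis: I_min = h·b³/12 with b = 50.3 mm (the shorter side).
I_min = 89.9×50.3³/12 = 9.534×10^5 mm⁴
I = 9.534×10^5 mm⁴ = 9.534×10^-7 m⁴
Effective length L_e = K·L = 0.7 × 6.48 = 4.536 m
P_cr = π²EI / L_e² = π² × 106×10⁹ × 9.534×10^-7 / 4.536² = 4.848×10^4 N
Factor of safety n = P_cr / P = 48.478 / 40.2 = 1.21

n ≈ 1.21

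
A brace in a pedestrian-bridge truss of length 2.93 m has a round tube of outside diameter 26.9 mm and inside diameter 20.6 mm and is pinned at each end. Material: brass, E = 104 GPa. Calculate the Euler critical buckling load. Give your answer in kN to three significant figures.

P_cr ≈ 2.02 kN

d_o = 26.9 mm, d_i = 20.6 mm
I = π(d_o⁴ − d_i⁴)/64 = π(26.9⁴ − 20.60⁴)/64 = 1.686×10^4 mm⁴
I = 1.686×10^4 mm⁴ = 1.686×10^-8 m⁴
Effective length L_e = K·L = 1 × 2.93 = 2.930 m
P_cr = π²EI / L_e² = π² × 104×10⁹ × 1.686×10^-8 / 2.930² = 2.016×10^3 N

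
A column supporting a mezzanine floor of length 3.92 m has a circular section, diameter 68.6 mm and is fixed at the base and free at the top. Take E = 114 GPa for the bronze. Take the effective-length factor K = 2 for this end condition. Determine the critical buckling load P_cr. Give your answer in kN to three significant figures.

I = πd⁴/64 = π×68.6⁴/64 = 1.087×10^6 mm⁴
I = 1.087×10^6 mm⁴ = 1.087×10^-6 m⁴
Effective length L_e = K·L = 2 × 3.92 = 7.840 m
P_cr = π²EI / L_e² = π² × 114×10⁹ × 1.087×10^-6 / 7.840² = 1.990×10^4 N

P_cr ≈ 19.9 kN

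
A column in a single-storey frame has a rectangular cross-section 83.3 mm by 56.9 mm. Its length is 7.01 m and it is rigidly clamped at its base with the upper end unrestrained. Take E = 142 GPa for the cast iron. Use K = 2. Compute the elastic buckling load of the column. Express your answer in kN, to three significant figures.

P_cr ≈ 9.12 kN

Buckling occurs about the weak axis: I_min = h·b³/12 with b = 56.9 mm (the shorter side).
I_min = 83.3×56.9³/12 = 1.279×10^6 mm⁴
I = 1.279×10^6 mm⁴ = 1.279×10^-6 m⁴
Effective length L_e = K·L = 2 × 7.01 = 14.02 m
P_cr = π²EI / L_e² = π² × 142×10⁹ × 1.279×10^-6 / 14.02² = 9.118×10^3 N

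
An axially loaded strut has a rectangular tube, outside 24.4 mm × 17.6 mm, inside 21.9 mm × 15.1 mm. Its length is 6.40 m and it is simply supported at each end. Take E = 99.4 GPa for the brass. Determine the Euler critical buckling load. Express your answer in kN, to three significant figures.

P_cr ≈ 0.115 kN

Weak-axis I_min = (h_o·b_o³ − h_i·b_i³)/12 with b_o = 17.6, b_i = 15.10 mm (shorter outer/inner sides).
I_min = (24.4×17.6³ − 21.90×15.10³)/12 = 4.802×10^3 mm⁴
I = 4.802×10^3 mm⁴ = 4.802×10^-9 m⁴
Effective length L_e = K·L = 1 × 6.40 = 6.400 m
P_cr = π²EI / L_e² = π² × 99.4×10⁹ × 4.802×10^-9 / 6.400² = 115.0 N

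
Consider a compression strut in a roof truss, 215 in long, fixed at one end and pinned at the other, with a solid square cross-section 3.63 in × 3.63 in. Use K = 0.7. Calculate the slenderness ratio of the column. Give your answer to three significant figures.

I = a⁴/12 = 3.63⁴/12 = 14.47 in⁴
A = 13.18 in²;  r_min = √(I/A) = √(14.47/13.18) = 1.048 in
L_e = K·L = 0.7 × 215 = 150.5 in
λ = L_e / r_min = 150.50 / 1.048 = 144

λ ≈ 144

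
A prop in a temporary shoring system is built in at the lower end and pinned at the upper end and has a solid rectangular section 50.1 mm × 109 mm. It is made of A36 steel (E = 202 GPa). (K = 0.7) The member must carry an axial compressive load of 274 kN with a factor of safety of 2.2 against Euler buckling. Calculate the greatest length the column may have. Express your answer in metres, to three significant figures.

L_max ≈ 2.78 m

Buckling occurs about the weak axis: I_min = h·b³/12 with b = 50.1 mm (the shorter side).
I_min = 109×50.1³/12 = 1.142×10^6 mm⁴
I = 1.142×10^-6 m⁴
Required critical load P_cr = n·P = 2.2 × 274 = 602.8 kN = 6.028×10^5 N
From P_cr = π²EI/(K·L)²:  L = (1/K)·√(π²EI/P_cr) = (1/0.7)·√(π²×2.02×10^11×1.142×10^-6/6.028×10^5)
L = 2.78 m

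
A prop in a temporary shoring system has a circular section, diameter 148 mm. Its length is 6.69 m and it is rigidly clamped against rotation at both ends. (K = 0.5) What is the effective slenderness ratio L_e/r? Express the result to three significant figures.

I = πd⁴/64 = π×148⁴/64 = 2.355×10^7 mm⁴
A = 1.720×10^4 mm²;  r_min = √(I/A) = √(2.355×10^7/1.720×10^4) = 37.00 mm
L_e = K·L = 0.5 × 6.69 m = 3.345 m = 3345.0 mm
λ = L_e / r_min = 3345.0 / 37.00 = 90.4

λ ≈ 90.4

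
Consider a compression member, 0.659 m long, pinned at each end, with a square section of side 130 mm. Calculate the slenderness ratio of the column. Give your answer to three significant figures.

For a square r = a/√12 = 130/√12 = 37.53 mm
L_e = K·L = 1 × 0.659 m = 0.6590 m = 659.00 mm
λ = L_e / r_min = 659.00 / 37.53 = 17.6

λ ≈ 17.6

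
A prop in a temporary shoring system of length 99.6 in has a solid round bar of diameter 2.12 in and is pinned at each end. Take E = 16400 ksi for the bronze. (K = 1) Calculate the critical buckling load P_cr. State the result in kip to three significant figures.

P_cr ≈ 16.2 kip

I = πd⁴/64 = π×2.12⁴/64 = 0.9915 in⁴
Effective length L_e = K·L = 1 × 99.6 = 99.60 in
P_cr = π²EI / L_e² = π² × 16400×10³ × 0.9915 / 99.60² = 1.618×10^4 lb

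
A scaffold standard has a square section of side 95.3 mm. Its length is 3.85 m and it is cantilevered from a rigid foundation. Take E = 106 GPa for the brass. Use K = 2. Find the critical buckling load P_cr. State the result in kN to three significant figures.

I = a⁴/12 = 95.3⁴/12 = 6.874×10^6 mm⁴
I = 6.874×10^6 mm⁴ = 6.874×10^-6 m⁴
Effective length L_e = K·L = 2 × 3.85 = 7.700 m
P_cr = π²EI / L_e² = π² × 106×10⁹ × 6.874×10^-6 / 7.700² = 1.213×10^5 N

P_cr ≈ 121 kN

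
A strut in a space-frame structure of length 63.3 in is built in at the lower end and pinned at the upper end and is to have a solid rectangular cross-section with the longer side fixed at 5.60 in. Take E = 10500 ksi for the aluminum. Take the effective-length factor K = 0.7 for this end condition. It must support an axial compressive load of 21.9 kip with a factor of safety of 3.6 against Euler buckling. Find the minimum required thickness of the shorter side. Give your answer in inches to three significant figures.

b ≈ 1.47 in

Required P_cr = n·P = 3.6 × 21.9 = 78.84 kip
L_e = K·L = 0.7 × 63.3 = 44.31 in
Required I = P_cr·L_e²/(π²E) = 7.884×10^4 × 44.31² / (π² × 1.05×10^7) = 1.494 in⁴
Rectangle, weak axis: I_min = h·b³/12 with h = 5.60 in fixed  ⇒  b = (12I/h)^(1/3) = 1.47 in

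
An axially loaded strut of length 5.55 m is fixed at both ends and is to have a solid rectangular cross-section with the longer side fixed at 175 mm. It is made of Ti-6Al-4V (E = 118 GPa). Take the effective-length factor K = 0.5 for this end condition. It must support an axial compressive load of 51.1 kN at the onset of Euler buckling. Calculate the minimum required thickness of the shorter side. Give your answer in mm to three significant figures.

b ≈ 28.5 mm

L_e = K·L = 0.5 × 5.55 = 2.775 m
Required I = P_cr·L_e²/(π²E) = 5.110×10^4 × 2.775² / (π² × 1.18×10^11) = 3.379×10^-7 m⁴
I_req = 3.379×10^5 mm⁴
Rectangle, weak axis: I_min = h·b³/12 with h = 175 mm fixed  ⇒  b = (12I/h)^(1/3) = 28.5 mm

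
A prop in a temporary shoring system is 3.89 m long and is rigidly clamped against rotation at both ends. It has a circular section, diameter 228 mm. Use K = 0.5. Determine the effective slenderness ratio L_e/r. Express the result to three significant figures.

For a solid circle r = d/4 = 228/4 = 57.00 mm
L_e = K·L = 0.5 × 3.89 m = 1.945 m = 1945.0 mm
λ = L_e / r_min = 1945.0 / 57.00 = 34.1

λ ≈ 34.1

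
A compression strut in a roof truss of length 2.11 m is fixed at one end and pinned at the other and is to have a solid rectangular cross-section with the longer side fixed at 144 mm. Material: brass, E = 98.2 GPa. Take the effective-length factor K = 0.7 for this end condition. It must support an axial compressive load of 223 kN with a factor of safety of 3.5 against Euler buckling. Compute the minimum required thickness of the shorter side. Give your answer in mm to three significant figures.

b ≈ 52.7 mm

Required P_cr = n·P = 3.5 × 223 = 780.5 kN
L_e = K·L = 0.7 × 2.11 = 1.477 m
Required I = P_cr·L_e²/(π²E) = 7.805×10^5 × 1.477² / (π² × 9.82×10^10) = 1.757×10^-6 m⁴
I_req = 1.757×10^6 mm⁴
Rectangle, weak axis: I_min = h·b³/12 with h = 144 mm fixed  ⇒  b = (12I/h)^(1/3) = 52.7 mm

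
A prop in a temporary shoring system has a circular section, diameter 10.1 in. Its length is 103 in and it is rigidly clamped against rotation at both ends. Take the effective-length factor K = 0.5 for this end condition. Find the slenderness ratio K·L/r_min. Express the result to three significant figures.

For a solid circle r = d/4 = 10.1/4 = 2.525 in
L_e = K·L = 0.5 × 103 = 51.50 in
λ = L_e / r_min = 51.500 / 2.525 = 20.4

λ ≈ 20.4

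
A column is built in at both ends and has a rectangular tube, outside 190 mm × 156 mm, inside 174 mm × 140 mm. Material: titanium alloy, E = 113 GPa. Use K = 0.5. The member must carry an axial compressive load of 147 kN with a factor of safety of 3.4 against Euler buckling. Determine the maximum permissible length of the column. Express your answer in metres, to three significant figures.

L_max ≈ 13.5 m

Weak-axis I_min = (h_o·b_o³ − h_i·b_i³)/12 with b_o = 156, b_i = 140.0 mm (shorter outer/inner sides).
I_min = (190×156³ − 174.0×140.0³)/12 = 2.032×10^7 mm⁴
I = 2.032×10^-5 m⁴
Required critical load P_cr = n·P = 3.4 × 147 = 499.8 kN = 4.998×10^5 N
From P_cr = π²EI/(K·L)²:  L = (1/K)·√(π²EI/P_cr) = (1/0.5)·√(π²×1.13×10^11×2.032×10^-5/4.998×10^5)
L = 13.5 m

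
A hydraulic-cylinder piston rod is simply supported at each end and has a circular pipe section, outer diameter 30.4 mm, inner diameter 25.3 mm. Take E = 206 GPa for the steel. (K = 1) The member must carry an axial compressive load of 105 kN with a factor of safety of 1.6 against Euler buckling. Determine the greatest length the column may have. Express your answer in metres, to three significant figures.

d_o = 30.4 mm, d_i = 25.3 mm
I = π(d_o⁴ − d_i⁴)/64 = π(30.4⁴ − 25.30⁴)/64 = 2.181×10^4 mm⁴
I = 2.181×10^-8 m⁴
Required critical load P_cr = n·P = 1.6 × 105 = 168.0 kN = 1.680×10^5 N
From P_cr = π²EI/(K·L)²:  L = (1/K)·√(π²EI/P_cr) = (1/1)·√(π²×2.06×10^11×2.181×10^-8/1.680×10^5)
L = 0.514 m

L_max ≈ 0.514 m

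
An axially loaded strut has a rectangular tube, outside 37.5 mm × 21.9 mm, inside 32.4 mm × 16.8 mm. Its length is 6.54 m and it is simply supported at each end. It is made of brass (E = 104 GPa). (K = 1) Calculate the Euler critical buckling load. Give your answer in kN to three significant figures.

Weak-axis I_min = (h_o·b_o³ − h_i·b_i³)/12 with b_o = 21.9, b_i = 16.80 mm (shorter outer/inner sides).
I_min = (37.5×21.9³ − 32.40×16.80³)/12 = 2.002×10^4 mm⁴
I = 2.002×10^4 mm⁴ = 2.002×10^-8 m⁴
Effective length L_e = K·L = 1 × 6.54 = 6.540 m
P_cr = π²EI / L_e² = π² × 104×10⁹ × 2.002×10^-8 / 6.540² = 480.5 N

P_cr ≈ 0.480 kN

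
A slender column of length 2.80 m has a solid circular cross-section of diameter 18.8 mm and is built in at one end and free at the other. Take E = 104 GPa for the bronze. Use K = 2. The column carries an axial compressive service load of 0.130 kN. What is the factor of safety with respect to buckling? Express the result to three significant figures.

I = πd⁴/64 = π×18.8⁴/64 = 6.132×10^3 mm⁴
I = 6.132×10^3 mm⁴ = 6.132×10^-9 m⁴
Effective length L_e = K·L = 2 × 2.80 = 5.600 m
P_cr = π²EI / L_e² = π² × 104×10⁹ × 6.132×10^-9 / 5.600² = 200.7 N
Factor of safety n = P_cr / P = 0.20071 / 0.130 = 1.54

n ≈ 1.54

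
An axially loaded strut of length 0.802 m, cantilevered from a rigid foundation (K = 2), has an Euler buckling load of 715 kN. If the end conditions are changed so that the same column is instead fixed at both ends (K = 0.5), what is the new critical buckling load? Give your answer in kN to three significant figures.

P_cr ∝ 1/K², so P_cr,new = P_cr,old × (K_old/K_new)² = 715 × (2/0.5)²
= 715 × 16.00 = 11400 kN

P_cr ≈ 11400 kN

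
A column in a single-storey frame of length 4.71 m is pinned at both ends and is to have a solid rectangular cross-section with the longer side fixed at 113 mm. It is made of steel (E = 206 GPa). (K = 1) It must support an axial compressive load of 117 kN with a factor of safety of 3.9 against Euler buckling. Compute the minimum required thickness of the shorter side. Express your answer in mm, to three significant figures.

b ≈ 80.9 mm

Required P_cr = n·P = 3.9 × 117 = 456.3 kN
L_e = K·L = 1 × 4.71 = 4.710 m
Required I = P_cr·L_e²/(π²E) = 4.563×10^5 × 4.710² / (π² × 2.06×10^11) = 4.979×10^-6 m⁴
I_req = 4.979×10^6 mm⁴
Rectangle, weak axis: I_min = h·b³/12 with h = 113 mm fixed  ⇒  b = (12I/h)^(1/3) = 80.9 mm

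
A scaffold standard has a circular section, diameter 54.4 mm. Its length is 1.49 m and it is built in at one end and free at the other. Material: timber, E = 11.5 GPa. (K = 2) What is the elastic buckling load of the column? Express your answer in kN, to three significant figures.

I = πd⁴/64 = π×54.4⁴/64 = 4.299×10^5 mm⁴
I = 4.299×10^5 mm⁴ = 4.299×10^-7 m⁴
Effective length L_e = K·L = 2 × 1.49 = 2.980 m
P_cr = π²EI / L_e² = π² × 11.5×10⁹ × 4.299×10^-7 / 2.980² = 5.495×10^3 N

P_cr ≈ 5.49 kN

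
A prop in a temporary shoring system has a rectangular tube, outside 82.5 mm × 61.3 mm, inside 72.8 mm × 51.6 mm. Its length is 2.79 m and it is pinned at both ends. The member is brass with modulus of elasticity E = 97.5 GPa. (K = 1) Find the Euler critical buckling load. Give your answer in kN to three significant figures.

Weak-axis I_min = (h_o·b_o³ − h_i·b_i³)/12 with b_o = 61.3, b_i = 51.60 mm (shorter outer/inner sides).
I_min = (82.5×61.3³ − 72.80×51.60³)/12 = 7.501×10^5 mm⁴
I = 7.501×10^5 mm⁴ = 7.501×10^-7 m⁴
Effective length L_e = K·L = 1 × 2.79 = 2.790 m
P_cr = π²EI / L_e² = π² × 97.5×10⁹ × 7.501×10^-7 / 2.790² = 9.273×10^4 N

P_cr ≈ 92.7 kN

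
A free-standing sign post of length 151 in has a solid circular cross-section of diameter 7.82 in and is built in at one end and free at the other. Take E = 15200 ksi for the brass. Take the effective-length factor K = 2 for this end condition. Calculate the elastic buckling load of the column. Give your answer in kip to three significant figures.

I = πd⁴/64 = π×7.82⁴/64 = 183.6 in⁴
Effective length L_e = K·L = 2 × 151 = 302.0 in
P_cr = π²EI / L_e² = π² × 15200×10³ × 183.6 / 302.0² = 3.019×10^5 lb

P_cr ≈ 302 kip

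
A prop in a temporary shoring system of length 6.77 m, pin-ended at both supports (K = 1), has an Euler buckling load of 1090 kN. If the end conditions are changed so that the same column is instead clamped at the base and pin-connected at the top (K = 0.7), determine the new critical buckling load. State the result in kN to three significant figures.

P_cr ∝ 1/K², so P_cr,new = P_cr,old × (K_old/K_new)² = 1090 × (1/0.7)²
= 1090 × 2.041 = 2220 kN

P_cr ≈ 2220 kN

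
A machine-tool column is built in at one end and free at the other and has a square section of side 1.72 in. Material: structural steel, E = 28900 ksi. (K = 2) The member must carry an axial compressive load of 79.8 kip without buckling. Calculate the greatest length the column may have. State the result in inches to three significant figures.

L_max ≈ 25.5 in

I = a⁴/12 = 1.72⁴/12 = 0.7293 in⁴
At the buckling limit P_cr = P = 7.980×10^4 lb
From P_cr = π²EI/(K·L)²:  L = (1/K)·√(π²EI/P_cr) = (1/2)·√(π²×2.89×10^7×0.7293/7.980×10^4)
L = 25.5 in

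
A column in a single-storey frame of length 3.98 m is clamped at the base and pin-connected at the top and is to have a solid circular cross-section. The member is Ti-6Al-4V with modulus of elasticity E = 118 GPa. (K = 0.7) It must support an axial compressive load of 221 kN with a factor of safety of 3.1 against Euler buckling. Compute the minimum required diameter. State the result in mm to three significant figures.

Required P_cr = n·P = 3.1 × 221 = 685.1 kN
L_e = K·L = 0.7 × 3.98 = 2.786 m
Required I = P_cr·L_e²/(π²E) = 6.851×10^5 × 2.786² / (π² × 1.18×10^11) = 4.566×10^-6 m⁴
I_req = 4.566×10^6 mm⁴
Solid circle: I = πd⁴/64  ⇒  d = (64I/π)^(1/4) = (64×4.566×10^6/π)^(1/4) = 98.2 mm

d ≈ 98.2 mm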